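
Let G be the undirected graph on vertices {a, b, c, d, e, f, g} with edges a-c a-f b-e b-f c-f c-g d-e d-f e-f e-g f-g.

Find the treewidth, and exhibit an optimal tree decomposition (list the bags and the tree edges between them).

Treewidth 2.
One such decomposition:
Bags: B1 = {e, f, g}  B2 = {c, f, g}  B3 = {d, e, f}  B4 = {b, e, f}  B5 = {a, c, f}
Tree: B1–B2, B1–B3, B1–B4, B2–B5

Each bag holds 3 vertices, so the decomposition has width 2, which upper-bounds the treewidth. On the other hand G contains the 3-clique {e, f, g}. A clique must lie in a single bag of any decomposition, so no decomposition can have width below 2. Hence tw(G) = 2 exactly.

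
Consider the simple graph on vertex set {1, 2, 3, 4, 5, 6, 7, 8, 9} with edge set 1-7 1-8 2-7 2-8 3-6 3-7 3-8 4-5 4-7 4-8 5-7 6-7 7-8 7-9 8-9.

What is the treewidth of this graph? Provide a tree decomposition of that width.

Treewidth 2.
One optimal decomposition is:
Bags: B1 = {1, 7, 8}  B2 = {4, 7, 8}  B3 = {3, 7, 8}  B4 = {2, 7, 8}  B5 = {7, 8, 9}  B6 = {4, 5, 7}  B7 = {3, 6, 7}
Tree: B1–B2, B1–B3, B3–B4, B2–B5, B2–B6, B3–B7

Each bag holds 3 vertices, so the decomposition has width 2, which upper-bounds the treewidth. For the lower bound, the 3 vertices {1, 7, 8} are pairwise adjacent, and any tree decomposition puts a clique entirely inside one bag — forcing width ≥ 2. Combining the bounds, tw(G) = 2.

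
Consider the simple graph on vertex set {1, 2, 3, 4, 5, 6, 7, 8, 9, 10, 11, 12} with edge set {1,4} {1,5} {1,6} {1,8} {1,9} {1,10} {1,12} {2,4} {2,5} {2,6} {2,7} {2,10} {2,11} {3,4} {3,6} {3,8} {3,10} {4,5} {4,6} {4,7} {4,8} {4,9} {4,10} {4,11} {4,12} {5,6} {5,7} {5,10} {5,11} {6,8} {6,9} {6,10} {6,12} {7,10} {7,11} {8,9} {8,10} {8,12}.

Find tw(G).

4

A width-4 tree decomposition is:
Bags: B1 = {1, 4, 6, 8, 9}  B2 = {1, 4, 6, 8, 10}  B3 = {1, 4, 6, 8, 12}  B4 = {1, 4, 5, 6, 10}  B5 = {3, 4, 6, 8, 10}  B6 = {2, 4, 5, 6, 10}  B7 = {2, 4, 5, 7, 10}  B8 = {2, 4, 5, 7, 11}
Tree: B1–B2, B1–B3, B2–B4, B2–B5, B4–B6, B6–B7, B7–B8
The largest bag has 5 vertices, giving width 4; this decomposition certifies tw(G) ≤ 4. For the lower bound, the 5 vertices {2, 4, 5, 7, 11} are pairwise adjacent, and any tree decomposition puts a clique entirely inside one bag — forcing width ≥ 4. Combining the bounds, tw(G) = 4.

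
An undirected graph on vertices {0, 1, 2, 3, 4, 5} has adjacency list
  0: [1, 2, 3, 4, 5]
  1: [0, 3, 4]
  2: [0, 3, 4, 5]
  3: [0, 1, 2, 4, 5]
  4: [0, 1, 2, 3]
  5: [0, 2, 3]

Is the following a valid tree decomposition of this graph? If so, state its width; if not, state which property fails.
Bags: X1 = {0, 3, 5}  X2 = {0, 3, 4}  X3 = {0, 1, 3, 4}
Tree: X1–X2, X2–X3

A tree decomposition must satisfy three properties: every vertex lies in some bag; for every edge, both endpoints lie together in some bag; and for every vertex, the bags containing it form a connected subtree. Here vertex 2 appears in no bag, so the decomposition is invalid.

No — vertex 2 appears in no bag.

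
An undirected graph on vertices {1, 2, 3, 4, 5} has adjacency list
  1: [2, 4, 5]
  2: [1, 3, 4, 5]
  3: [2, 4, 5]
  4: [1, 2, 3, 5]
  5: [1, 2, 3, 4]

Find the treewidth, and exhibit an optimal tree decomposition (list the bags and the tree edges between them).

Treewidth 3.
Bags: B1 = {1, 2, 4, 5}  B2 = {2, 3, 4, 5}
Tree: B1–B2

The largest bag has 4 vertices, giving width 3; this decomposition certifies tw(G) ≤ 3. On the other hand G contains the 4-clique {1, 2, 4, 5}. A clique must lie in a single bag of any decomposition, so no decomposition can have width below 3. The upper and lower bounds meet at 3, so that is the treewidth.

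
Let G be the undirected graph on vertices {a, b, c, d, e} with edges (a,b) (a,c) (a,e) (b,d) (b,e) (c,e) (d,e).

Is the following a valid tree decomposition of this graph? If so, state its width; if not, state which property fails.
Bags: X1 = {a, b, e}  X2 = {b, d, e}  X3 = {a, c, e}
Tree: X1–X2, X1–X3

Vertex coverage: the bags together contain {a, b, c, d, e}, the full vertex set. Edge coverage: each edge of G has both endpoints in at least one bag. Running intersection: for every vertex, the bags containing it form a connected subtree. All three properties hold, so this is a valid tree decomposition of width max|bag| − 1 = 2, and hence tw(G) ≤ 2.

Yes; width 2.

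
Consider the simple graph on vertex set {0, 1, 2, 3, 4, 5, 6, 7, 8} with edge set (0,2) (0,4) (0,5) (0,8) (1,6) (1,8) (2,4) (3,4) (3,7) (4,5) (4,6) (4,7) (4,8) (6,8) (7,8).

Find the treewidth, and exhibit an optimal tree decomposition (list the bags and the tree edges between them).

Each bag holds 3 vertices, so the decomposition has width 2, which upper-bounds the treewidth. On the other hand G contains the 3-clique {1, 6, 8}. A clique must lie in a single bag of any decomposition, so no decomposition can have width below 2. Therefore the treewidth is 2.

Treewidth 2.
Bags: B1 = {0, 4, 8}  B2 = {0, 4, 5}  B3 = {0, 2, 4}  B4 = {4, 6, 8}  B5 = {4, 7, 8}  B6 = {1, 6, 8}  B7 = {3, 4, 7}
Tree: B1–B2, B2–B3, B1–B4, B4–B5, B4–B6, B5–B7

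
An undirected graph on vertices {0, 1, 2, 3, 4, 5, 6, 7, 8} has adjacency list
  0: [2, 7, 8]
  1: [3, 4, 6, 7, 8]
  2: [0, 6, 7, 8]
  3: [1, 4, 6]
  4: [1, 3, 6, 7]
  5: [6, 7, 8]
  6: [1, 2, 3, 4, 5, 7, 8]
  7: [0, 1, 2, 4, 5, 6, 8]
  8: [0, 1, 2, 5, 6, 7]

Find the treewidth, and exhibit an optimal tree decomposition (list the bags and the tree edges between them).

The largest bag has 4 vertices, giving width 3; this decomposition certifies tw(G) ≤ 3. For the lower bound, the 4 vertices {0, 2, 7, 8} are pairwise adjacent, and any tree decomposition puts a clique entirely inside one bag — forcing width ≥ 3. Hence tw(G) = 3 exactly.

Treewidth 3.
One optimal decomposition is:
Bags: B1 = {2, 6, 7, 8}  B2 = {1, 6, 7, 8}  B3 = {5, 6, 7, 8}  B4 = {1, 4, 6, 7}  B5 = {1, 3, 4, 6}  B6 = {0, 2, 7, 8}
Tree: B1–B2, B2–B3, B2–B4, B4–B5, B1–B6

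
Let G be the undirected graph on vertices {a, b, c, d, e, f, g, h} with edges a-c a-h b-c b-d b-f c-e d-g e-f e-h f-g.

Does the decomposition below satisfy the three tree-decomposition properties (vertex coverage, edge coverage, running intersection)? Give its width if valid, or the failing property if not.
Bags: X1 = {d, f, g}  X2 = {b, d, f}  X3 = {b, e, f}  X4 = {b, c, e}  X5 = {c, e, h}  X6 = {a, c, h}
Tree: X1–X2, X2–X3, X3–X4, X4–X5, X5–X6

Checking the three conditions: (i) the bags cover all of {a, b, c, d, e, f, g, h}; (ii) for each edge, some bag contains both endpoints; (iii) the bags containing any fixed vertex form a subtree. All hold, so the decomposition is valid with width 3 − 1 = 2.

Yes; width 2.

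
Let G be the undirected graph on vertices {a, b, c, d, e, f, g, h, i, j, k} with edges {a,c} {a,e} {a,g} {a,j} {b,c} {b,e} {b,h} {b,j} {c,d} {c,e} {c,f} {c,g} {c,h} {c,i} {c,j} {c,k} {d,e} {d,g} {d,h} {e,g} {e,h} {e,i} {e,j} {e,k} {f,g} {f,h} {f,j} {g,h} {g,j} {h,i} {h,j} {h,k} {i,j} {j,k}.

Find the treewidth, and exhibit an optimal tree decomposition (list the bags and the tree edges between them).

Every bag has size at most 5, so the width is 5 − 1 = 4 and tw(G) ≤ 4. Conversely, {c, d, e, g, h} is a clique of size 5, and the vertices of any clique must share a bag in every tree decomposition; so some bag has ≥ 5 vertices and tw(G) ≥ 4. The upper and lower bounds meet at 4, so that is the treewidth.

Treewidth 4.
Bags: B1 = {c, e, h, j, k}  B2 = {c, e, g, h, j}  B3 = {c, d, e, g, h}  B4 = {c, f, g, h, j}  B5 = {c, e, h, i, j}  B6 = {b, c, e, h, j}  B7 = {a, c, e, g, j}
Tree: B1–B2, B2–B3, B2–B4, B1–B5, B2–B6, B2–B7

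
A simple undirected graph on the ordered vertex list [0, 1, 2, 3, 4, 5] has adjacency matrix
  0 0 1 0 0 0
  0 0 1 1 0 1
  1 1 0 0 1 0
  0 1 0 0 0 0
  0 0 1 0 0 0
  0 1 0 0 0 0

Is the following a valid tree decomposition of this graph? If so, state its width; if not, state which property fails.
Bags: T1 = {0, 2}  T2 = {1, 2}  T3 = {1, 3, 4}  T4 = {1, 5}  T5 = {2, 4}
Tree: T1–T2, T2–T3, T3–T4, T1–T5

No — bags containing vertex 4 are not connected in the tree.

A tree decomposition must satisfy three properties: every vertex lies in some bag; for every edge, both endpoints lie together in some bag; and for every vertex, the bags containing it form a connected subtree. Here bags containing vertex 4 are not connected in the tree, so the decomposition is invalid.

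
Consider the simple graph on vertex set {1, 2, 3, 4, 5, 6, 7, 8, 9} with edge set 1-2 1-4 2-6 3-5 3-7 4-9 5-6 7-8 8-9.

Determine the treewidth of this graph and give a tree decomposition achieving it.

Every bag has size at most 3, so the width is 3 − 1 = 2 and tw(G) ≤ 2. For the lower bound, G contains the cycle 9–4–1–2–6–5–3–7–8–9, so G is not a forest; only forests have treewidth ≤ 1, hence tw(G) ≥ 2. Therefore the treewidth is 2.

Treewidth 2.
One optimal decomposition is:
Bags: B1 = {1, 4, 9}  B2 = {1, 2, 9}  B3 = {2, 6, 9}  B4 = {5, 6, 9}  B5 = {3, 5, 9}  B6 = {3, 7, 9}  B7 = {7, 8, 9}
Tree: B1–B2, B2–B3, B3–B4, B4–B5, B5–B6, B6–B7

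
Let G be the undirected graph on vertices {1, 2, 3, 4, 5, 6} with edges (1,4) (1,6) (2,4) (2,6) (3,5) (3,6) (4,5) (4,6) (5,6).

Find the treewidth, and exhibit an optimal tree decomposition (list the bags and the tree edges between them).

Treewidth 2.
One optimal decomposition is:
Bags: B1 = {2, 4, 6}  B2 = {4, 5, 6}  B3 = {3, 5, 6}  B4 = {1, 4, 6}
Tree: B1–B2, B2–B3, B2–B4

The largest bag has 3 vertices, giving width 2; this decomposition certifies tw(G) ≤ 2. For the lower bound, the 3 vertices {3, 5, 6} are pairwise adjacent, and any tree decomposition puts a clique entirely inside one bag — forcing width ≥ 2. Combining the bounds, tw(G) = 2.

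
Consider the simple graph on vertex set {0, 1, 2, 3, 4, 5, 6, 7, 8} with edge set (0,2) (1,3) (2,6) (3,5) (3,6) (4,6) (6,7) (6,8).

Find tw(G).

1

A width-1 tree decomposition is:
Bags: B1 = {2, 6}  B2 = {3, 6}  B3 = {3, 5}  B4 = {6, 8}  B5 = {0, 2}  B6 = {1, 3}  B7 = {6, 7}  B8 = {4, 6}
Tree: B1–B2, B2–B3, B2–B4, B1–B5, B2–B6, B2–B7, B2–B8
The largest bag has 2 vertices, giving width 1; this decomposition certifies tw(G) ≤ 1. G has an edge, so its treewidth is at least 1. Combining the bounds, tw(G) = 1.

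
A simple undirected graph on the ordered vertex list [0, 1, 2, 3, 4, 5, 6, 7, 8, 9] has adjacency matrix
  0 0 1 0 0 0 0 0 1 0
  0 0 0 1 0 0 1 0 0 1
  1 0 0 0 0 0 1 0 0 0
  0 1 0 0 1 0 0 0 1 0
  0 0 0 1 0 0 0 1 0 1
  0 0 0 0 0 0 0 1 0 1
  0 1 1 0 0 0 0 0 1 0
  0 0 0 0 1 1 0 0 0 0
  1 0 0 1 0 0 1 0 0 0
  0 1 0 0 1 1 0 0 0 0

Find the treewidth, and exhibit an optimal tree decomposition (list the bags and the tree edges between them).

Every bag has size at most 3, so the width is 3 − 1 = 2 and tw(G) ≤ 2. The edges 5–7–4–9–5 form a cycle, so G is not a tree and its treewidth is at least 2. The upper and lower bounds meet at 2, so that is the treewidth.

Treewidth 2.
Bags: B1 = {5, 7, 9}  B2 = {4, 7, 9}  B3 = {1, 4, 9}  B4 = {1, 3, 4}  B5 = {1, 3, 6}  B6 = {3, 6, 8}  B7 = {2, 6, 8}  B8 = {0, 2, 8}
Tree: B1–B2, B2–B3, B3–B4, B4–B5, B5–B6, B6–B7, B7–B8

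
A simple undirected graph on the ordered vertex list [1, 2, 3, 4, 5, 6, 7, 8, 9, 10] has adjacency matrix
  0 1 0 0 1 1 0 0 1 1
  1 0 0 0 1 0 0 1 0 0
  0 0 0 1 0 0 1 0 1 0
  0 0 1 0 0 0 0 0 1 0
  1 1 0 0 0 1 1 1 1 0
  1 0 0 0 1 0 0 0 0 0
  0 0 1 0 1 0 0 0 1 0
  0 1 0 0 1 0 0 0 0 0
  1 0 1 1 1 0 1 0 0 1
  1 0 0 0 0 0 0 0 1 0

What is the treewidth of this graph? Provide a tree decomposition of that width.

Treewidth 2.
One such decomposition:
Bags: B1 = {3, 7, 9}  B2 = {5, 7, 9}  B3 = {1, 5, 9}  B4 = {1, 5, 6}  B5 = {1, 9, 10}  B6 = {3, 4, 9}  B7 = {1, 2, 5}  B8 = {2, 5, 8}
Tree: B1–B2, B2–B3, B3–B4, B3–B5, B1–B6, B4–B7, B7–B8

The largest bag has 3 vertices, giving width 2; this decomposition certifies tw(G) ≤ 2. For the lower bound, the 3 vertices {1, 9, 10} are pairwise adjacent, and any tree decomposition puts a clique entirely inside one bag — forcing width ≥ 2. Therefore the treewidth is 2.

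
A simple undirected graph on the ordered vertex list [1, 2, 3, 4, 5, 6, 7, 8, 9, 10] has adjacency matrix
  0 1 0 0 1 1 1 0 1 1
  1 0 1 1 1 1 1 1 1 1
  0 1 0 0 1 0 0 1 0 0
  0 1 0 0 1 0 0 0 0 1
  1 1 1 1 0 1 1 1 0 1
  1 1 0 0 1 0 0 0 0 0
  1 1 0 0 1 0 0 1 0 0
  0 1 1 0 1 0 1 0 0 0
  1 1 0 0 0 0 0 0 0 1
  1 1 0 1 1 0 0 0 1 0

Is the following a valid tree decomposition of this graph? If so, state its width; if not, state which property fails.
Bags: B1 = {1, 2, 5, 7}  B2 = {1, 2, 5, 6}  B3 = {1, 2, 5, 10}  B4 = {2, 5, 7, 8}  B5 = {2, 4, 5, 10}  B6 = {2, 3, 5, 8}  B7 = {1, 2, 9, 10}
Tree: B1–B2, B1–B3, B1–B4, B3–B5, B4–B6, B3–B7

Checking the three conditions: (i) the bags cover all of {1, 2, 3, 4, 5, 6, 7, 8, 9, 10}; (ii) for each edge, some bag contains both endpoints; (iii) the bags containing any fixed vertex form a subtree. All hold, so the decomposition is valid with width 4 − 1 = 3.

Yes; width 3.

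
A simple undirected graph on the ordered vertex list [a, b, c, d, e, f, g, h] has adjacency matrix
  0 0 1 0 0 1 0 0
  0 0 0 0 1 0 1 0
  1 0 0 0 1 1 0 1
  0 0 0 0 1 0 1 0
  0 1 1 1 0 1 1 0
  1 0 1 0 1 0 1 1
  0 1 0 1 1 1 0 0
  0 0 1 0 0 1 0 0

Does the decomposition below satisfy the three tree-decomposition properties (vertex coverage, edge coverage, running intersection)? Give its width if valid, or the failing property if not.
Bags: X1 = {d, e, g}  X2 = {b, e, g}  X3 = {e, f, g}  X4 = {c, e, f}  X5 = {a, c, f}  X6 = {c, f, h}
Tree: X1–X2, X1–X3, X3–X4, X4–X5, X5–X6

Vertex coverage: the bags together contain {a, b, c, d, e, f, g, h}, the full vertex set. Edge coverage: each edge of G has both endpoints in at least one bag. Running intersection: for every vertex, the bags containing it form a connected subtree. All three properties hold, so this is a valid tree decomposition of width max|bag| − 1 = 2, and hence tw(G) ≤ 2.

Yes; width 2.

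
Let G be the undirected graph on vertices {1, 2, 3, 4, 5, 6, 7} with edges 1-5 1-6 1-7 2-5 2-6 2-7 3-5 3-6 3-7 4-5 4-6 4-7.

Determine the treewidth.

A width-3 tree decomposition is:
Bags: B1 = {1, 5, 6, 7}  B2 = {3, 5, 6, 7}  B3 = {4, 5, 6, 7}  B4 = {2, 5, 6, 7}
Tree: B1–B2, B2–B3, B3–B4
Every bag has size at most 4, so the width is 4 − 1 = 3 and tw(G) ≤ 3. For the lower bound: the 4 vertex sets {1,7}, {3,6}, {5}, {4} are disjoint, each induces a connected subgraph, and every pair is joined by at least one edge of G. Contracting each set to a single vertex therefore yields K_{4} as a minor, and since treewidth is minor-monotone, tw(G) ≥ tw(K_{4}) = 3. Combining the bounds, tw(G) = 3.

3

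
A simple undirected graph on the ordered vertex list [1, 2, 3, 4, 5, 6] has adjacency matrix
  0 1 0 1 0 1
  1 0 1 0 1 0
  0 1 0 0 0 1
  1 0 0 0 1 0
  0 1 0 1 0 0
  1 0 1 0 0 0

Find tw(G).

2

A width-2 tree decomposition is:
Bags: B1 = {2, 4, 5}  B2 = {1, 2, 4}  B3 = {1, 2, 3}  B4 = {1, 3, 6}
Tree: B1–B2, B2–B3, B3–B4
Every bag has size at most 3, so the width is 3 − 1 = 2 and tw(G) ≤ 2. The edges 5–4–1–2–5 form a cycle, so G is not a tree and its treewidth is at least 2. Hence tw(G) = 2 exactly.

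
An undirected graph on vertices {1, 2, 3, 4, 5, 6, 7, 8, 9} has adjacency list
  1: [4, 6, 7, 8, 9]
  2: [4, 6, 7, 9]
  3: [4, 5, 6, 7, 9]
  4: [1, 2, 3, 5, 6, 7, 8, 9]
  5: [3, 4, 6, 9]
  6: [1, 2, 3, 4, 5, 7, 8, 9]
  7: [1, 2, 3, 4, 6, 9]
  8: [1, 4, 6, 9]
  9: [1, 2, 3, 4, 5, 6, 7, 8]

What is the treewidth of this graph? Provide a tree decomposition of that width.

Every bag has size at most 5, so the width is 5 − 1 = 4 and tw(G) ≤ 4. On the other hand G contains the 5-clique {1, 4, 6, 8, 9}. A clique must lie in a single bag of any decomposition, so no decomposition can have width below 4. Hence tw(G) = 4 exactly.

Treewidth 4.
One such decomposition:
Bags: B1 = {1, 4, 6, 7, 9}  B2 = {2, 4, 6, 7, 9}  B3 = {1, 4, 6, 8, 9}  B4 = {3, 4, 6, 7, 9}  B5 = {3, 4, 5, 6, 9}
Tree: B1–B2, B1–B3, B1–B4, B4–B5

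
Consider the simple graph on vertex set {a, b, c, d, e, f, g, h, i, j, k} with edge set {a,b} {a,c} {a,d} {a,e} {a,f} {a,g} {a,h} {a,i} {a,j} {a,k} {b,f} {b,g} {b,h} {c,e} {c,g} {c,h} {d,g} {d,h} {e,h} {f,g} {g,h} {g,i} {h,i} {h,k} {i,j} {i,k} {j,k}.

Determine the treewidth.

A width-3 tree decomposition is:
Bags: B1 = {a, g, h, i}  B2 = {a, h, i, k}  B3 = {a, b, g, h}  B4 = {a, d, g, h}  B5 = {a, i, j, k}  B6 = {a, c, g, h}  B7 = {a, b, f, g}  B8 = {a, c, e, h}
Tree: B1–B2, B1–B3, B3–B4, B2–B5, B1–B6, B3–B7, B6–B8
The largest bag has 4 vertices, giving width 3; this decomposition certifies tw(G) ≤ 3. For the lower bound, the 4 vertices {a, i, j, k} are pairwise adjacent, and any tree decomposition puts a clique entirely inside one bag — forcing width ≥ 3. Therefore the treewidth is 3.

3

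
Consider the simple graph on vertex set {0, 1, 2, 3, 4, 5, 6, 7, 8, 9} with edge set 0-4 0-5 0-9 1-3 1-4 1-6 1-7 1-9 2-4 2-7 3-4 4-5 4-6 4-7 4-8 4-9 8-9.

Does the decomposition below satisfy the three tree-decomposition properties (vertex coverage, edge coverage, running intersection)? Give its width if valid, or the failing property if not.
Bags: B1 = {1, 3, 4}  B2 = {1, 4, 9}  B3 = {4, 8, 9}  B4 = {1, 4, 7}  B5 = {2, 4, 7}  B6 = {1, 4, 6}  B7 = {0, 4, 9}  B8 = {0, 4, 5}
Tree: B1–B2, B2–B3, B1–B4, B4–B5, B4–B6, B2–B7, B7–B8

Yes; width 2.

Checking the three conditions: (i) the bags cover all of {0, 1, 2, 3, 4, 5, 6, 7, 8, 9}; (ii) for each edge, some bag contains both endpoints; (iii) the bags containing any fixed vertex form a subtree. All hold, so the decomposition is valid with width 3 − 1 = 2.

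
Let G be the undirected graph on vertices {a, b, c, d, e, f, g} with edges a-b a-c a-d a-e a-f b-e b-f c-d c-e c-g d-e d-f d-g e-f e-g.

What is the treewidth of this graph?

3

A width-3 tree decomposition is:
Bags: B1 = {a, c, d, e}  B2 = {c, d, e, g}  B3 = {a, d, e, f}  B4 = {a, b, e, f}
Tree: B1–B2, B1–B3, B3–B4
The largest bag has 4 vertices, giving width 3; this decomposition certifies tw(G) ≤ 3. On the other hand G contains the 4-clique {c, d, e, g}. A clique must lie in a single bag of any decomposition, so no decomposition can have width below 3. Therefore the treewidth is 3.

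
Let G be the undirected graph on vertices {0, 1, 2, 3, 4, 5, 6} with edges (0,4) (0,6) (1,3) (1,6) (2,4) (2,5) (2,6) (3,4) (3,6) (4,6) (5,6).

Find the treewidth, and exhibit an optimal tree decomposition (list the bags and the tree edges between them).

Each bag holds 3 vertices, so the decomposition has width 2, which upper-bounds the treewidth. For the lower bound, the 3 vertices {1, 3, 6} are pairwise adjacent, and any tree decomposition puts a clique entirely inside one bag — forcing width ≥ 2. Hence tw(G) = 2 exactly.

Treewidth 2.
Bags: B1 = {3, 4, 6}  B2 = {1, 3, 6}  B3 = {0, 4, 6}  B4 = {2, 4, 6}  B5 = {2, 5, 6}
Tree: B1–B2, B1–B3, B1–B4, B4–B5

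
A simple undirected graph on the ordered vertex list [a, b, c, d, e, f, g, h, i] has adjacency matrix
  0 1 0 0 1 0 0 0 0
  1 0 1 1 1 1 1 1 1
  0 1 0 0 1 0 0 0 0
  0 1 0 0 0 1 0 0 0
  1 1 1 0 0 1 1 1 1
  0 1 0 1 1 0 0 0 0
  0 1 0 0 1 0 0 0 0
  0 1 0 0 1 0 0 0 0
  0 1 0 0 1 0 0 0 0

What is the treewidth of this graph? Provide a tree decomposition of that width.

Treewidth 2.
One such decomposition:
Bags: B1 = {b, e, i}  B2 = {b, e, g}  B3 = {b, c, e}  B4 = {b, e, f}  B5 = {b, d, f}  B6 = {b, e, h}  B7 = {a, b, e}
Tree: B1–B2, B2–B3, B1–B4, B4–B5, B4–B6, B2–B7

The largest bag has 3 vertices, giving width 2; this decomposition certifies tw(G) ≤ 2. For the lower bound, the 3 vertices {b, d, f} are pairwise adjacent, and any tree decomposition puts a clique entirely inside one bag — forcing width ≥ 2. Combining the bounds, tw(G) = 2.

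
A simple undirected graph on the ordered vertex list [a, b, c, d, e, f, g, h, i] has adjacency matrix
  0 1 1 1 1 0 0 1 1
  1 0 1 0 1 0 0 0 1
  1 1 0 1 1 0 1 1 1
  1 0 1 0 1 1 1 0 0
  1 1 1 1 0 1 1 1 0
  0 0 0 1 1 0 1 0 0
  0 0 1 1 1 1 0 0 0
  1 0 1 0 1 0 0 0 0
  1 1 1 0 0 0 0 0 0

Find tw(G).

3

A width-3 tree decomposition is:
Bags: B1 = {a, c, d, e}  B2 = {a, c, e, h}  B3 = {a, b, c, e}  B4 = {c, d, e, g}  B5 = {a, b, c, i}  B6 = {d, e, f, g}
Tree: B1–B2, B2–B3, B1–B4, B3–B5, B4–B6
The largest bag has 4 vertices, giving width 3; this decomposition certifies tw(G) ≤ 3. For the lower bound, the 4 vertices {c, d, e, g} are pairwise adjacent, and any tree decomposition puts a clique entirely inside one bag — forcing width ≥ 3. Therefore the treewidth is 3.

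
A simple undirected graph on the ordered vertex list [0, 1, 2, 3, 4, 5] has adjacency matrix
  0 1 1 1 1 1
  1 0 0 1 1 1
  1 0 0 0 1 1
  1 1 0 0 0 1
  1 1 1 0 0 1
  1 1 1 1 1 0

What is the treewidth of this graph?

3

A width-3 tree decomposition is:
Bags: B1 = {0, 1, 3, 5}  B2 = {0, 1, 4, 5}  B3 = {0, 2, 4, 5}
Tree: B1–B2, B2–B3
Every bag has size at most 4, so the width is 4 − 1 = 3 and tw(G) ≤ 3. For the lower bound, the 4 vertices {0, 1, 3, 5} are pairwise adjacent, and any tree decomposition puts a clique entirely inside one bag — forcing width ≥ 3. Hence tw(G) = 3 exactly.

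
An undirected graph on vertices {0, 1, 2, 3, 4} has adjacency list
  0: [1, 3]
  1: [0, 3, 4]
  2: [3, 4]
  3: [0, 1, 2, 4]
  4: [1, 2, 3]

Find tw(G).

A width-2 tree decomposition is:
Bags: B1 = {1, 3, 4}  B2 = {2, 3, 4}  B3 = {0, 1, 3}
Tree: B1–B2, B1–B3
The largest bag has 3 vertices, giving width 2; this decomposition certifies tw(G) ≤ 2. Conversely, {0, 1, 3} is a clique of size 3, and the vertices of any clique must share a bag in every tree decomposition; so some bag has ≥ 3 vertices and tw(G) ≥ 2. Combining the bounds, tw(G) = 2.

2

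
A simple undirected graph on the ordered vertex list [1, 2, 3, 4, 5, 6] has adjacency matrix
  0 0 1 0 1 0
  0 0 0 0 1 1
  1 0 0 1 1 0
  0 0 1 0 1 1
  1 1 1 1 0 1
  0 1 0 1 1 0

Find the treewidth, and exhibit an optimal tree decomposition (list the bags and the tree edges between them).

Each bag holds 3 vertices, so the decomposition has width 2, which upper-bounds the treewidth. Conversely, {2, 5, 6} is a clique of size 3, and the vertices of any clique must share a bag in every tree decomposition; so some bag has ≥ 3 vertices and tw(G) ≥ 2. Therefore the treewidth is 2.

Treewidth 2.
One optimal decomposition is:
Bags: B1 = {4, 5, 6}  B2 = {3, 4, 5}  B3 = {1, 3, 5}  B4 = {2, 5, 6}
Tree: B1–B2, B2–B3, B1–B4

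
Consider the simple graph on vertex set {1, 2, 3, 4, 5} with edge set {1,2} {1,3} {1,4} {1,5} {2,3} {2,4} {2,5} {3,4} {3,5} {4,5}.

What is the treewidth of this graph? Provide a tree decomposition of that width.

With just one bag of size 5, the width is 5 − 1 = 4, so tw(G) ≤ 4. For the lower bound, the 5 vertices {1, 2, 3, 4, 5} are pairwise adjacent, and any tree decomposition puts a clique entirely inside one bag — forcing width ≥ 4. Hence tw(G) = 4 exactly.

Treewidth 4.
Bags: B1 = {1, 2, 3, 4, 5}
Tree: (single bag)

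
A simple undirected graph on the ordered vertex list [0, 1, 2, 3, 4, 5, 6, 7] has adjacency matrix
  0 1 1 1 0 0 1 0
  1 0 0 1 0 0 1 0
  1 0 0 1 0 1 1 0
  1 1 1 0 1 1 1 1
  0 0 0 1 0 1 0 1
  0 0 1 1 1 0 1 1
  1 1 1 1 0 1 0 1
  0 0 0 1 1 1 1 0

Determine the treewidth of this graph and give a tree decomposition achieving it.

The largest bag has 4 vertices, giving width 3; this decomposition certifies tw(G) ≤ 3. On the other hand G contains the 4-clique {3, 4, 5, 7}. A clique must lie in a single bag of any decomposition, so no decomposition can have width below 3. Hence tw(G) = 3 exactly.

Treewidth 3.
One optimal decomposition is:
Bags: B1 = {3, 5, 6, 7}  B2 = {2, 3, 5, 6}  B3 = {3, 4, 5, 7}  B4 = {0, 2, 3, 6}  B5 = {0, 1, 3, 6}
Tree: B1–B2, B1–B3, B2–B4, B4–B5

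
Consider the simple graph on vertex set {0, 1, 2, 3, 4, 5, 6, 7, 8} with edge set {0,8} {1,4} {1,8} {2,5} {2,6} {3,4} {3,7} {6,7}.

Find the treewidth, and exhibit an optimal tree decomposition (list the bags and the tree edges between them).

Treewidth 1.
Bags: B1 = {2, 5}  B2 = {2, 6}  B3 = {6, 7}  B4 = {3, 7}  B5 = {3, 4}  B6 = {1, 4}  B7 = {1, 8}  B8 = {0, 8}
Tree: B1–B2, B2–B3, B3–B4, B4–B5, B5–B6, B6–B7, B7–B8

Every bag has size at most 2, so the width is 2 − 1 = 1 and tw(G) ≤ 1. G has an edge, so its treewidth is at least 1. Combining the bounds, tw(G) = 1.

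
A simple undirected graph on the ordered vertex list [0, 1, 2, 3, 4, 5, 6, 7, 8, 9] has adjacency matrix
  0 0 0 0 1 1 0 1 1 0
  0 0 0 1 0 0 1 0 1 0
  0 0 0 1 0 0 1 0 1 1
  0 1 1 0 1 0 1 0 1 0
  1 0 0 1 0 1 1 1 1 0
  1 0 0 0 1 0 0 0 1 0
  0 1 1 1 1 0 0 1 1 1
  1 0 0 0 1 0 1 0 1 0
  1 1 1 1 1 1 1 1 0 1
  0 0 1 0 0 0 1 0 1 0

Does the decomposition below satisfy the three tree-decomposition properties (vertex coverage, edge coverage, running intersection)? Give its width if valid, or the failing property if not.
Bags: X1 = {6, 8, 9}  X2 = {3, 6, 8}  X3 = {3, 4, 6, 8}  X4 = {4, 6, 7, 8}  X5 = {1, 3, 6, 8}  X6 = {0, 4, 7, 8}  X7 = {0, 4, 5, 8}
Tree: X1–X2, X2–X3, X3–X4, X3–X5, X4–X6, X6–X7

A tree decomposition must satisfy three properties: every vertex lies in some bag; for every edge, both endpoints lie together in some bag; and for every vertex, the bags containing it form a connected subtree. Here vertex 2 appears in no bag, so the decomposition is invalid.

No — vertex 2 appears in no bag.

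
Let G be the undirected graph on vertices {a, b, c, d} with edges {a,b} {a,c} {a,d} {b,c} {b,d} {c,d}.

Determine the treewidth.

3

A width-3 tree decomposition is:
Bags: B1 = {a, b, c, d}
Tree: (single bag)
A single bag containing all 4 vertices is trivially a valid decomposition of width 3. On the other hand G contains the 4-clique {a, b, c, d}. A clique must lie in a single bag of any decomposition, so no decomposition can have width below 3. Therefore the treewidth is 3.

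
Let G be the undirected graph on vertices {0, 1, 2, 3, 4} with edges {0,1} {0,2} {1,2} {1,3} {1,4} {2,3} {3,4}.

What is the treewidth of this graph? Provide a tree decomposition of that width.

Treewidth 2.
Bags: B1 = {1, 2, 3}  B2 = {0, 1, 2}  B3 = {1, 3, 4}
Tree: B1–B2, B1–B3

The largest bag has 3 vertices, giving width 2; this decomposition certifies tw(G) ≤ 2. On the other hand G contains the 3-clique {0, 1, 2}. A clique must lie in a single bag of any decomposition, so no decomposition can have width below 2. The upper and lower bounds meet at 2, so that is the treewidth.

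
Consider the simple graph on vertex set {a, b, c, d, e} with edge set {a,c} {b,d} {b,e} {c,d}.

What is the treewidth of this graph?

1

A width-1 tree decomposition is:
Bags: B1 = {b, e}  B2 = {b, d}  B3 = {c, d}  B4 = {a, c}
Tree: B1–B2, B2–B3, B3–B4
The largest bag has 2 vertices, giving width 1; this decomposition certifies tw(G) ≤ 1. Since G has at least one edge (e.g. e–b), it is not an edgeless graph, so tw(G) ≥ 1. Hence tw(G) = 1 exactly.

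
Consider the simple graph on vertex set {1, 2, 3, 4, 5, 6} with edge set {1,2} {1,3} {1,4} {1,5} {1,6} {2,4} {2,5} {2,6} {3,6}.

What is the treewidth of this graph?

A width-2 tree decomposition is:
Bags: B1 = {1, 2, 4}  B2 = {1, 2, 6}  B3 = {1, 2, 5}  B4 = {1, 3, 6}
Tree: B1–B2, B2–B3, B2–B4
Every bag has size at most 3, so the width is 3 − 1 = 2 and tw(G) ≤ 2. On the other hand G contains the 3-clique {1, 2, 4}. A clique must lie in a single bag of any decomposition, so no decomposition can have width below 2. The upper and lower bounds meet at 2, so that is the treewidth.

2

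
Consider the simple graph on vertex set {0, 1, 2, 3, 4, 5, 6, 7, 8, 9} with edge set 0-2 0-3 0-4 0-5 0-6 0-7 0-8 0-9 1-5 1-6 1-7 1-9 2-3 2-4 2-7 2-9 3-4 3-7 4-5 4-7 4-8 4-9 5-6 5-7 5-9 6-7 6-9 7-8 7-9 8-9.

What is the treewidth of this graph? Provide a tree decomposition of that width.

Treewidth 4.
One optimal decomposition is:
Bags: B1 = {0, 4, 5, 7, 9}  B2 = {0, 2, 4, 7, 9}  B3 = {0, 2, 3, 4, 7}  B4 = {0, 5, 6, 7, 9}  B5 = {0, 4, 7, 8, 9}  B6 = {1, 5, 6, 7, 9}
Tree: B1–B2, B2–B3, B1–B4, B2–B5, B4–B6

Every bag has size at most 5, so the width is 5 − 1 = 4 and tw(G) ≤ 4. For the lower bound, the 5 vertices {0, 4, 7, 8, 9} are pairwise adjacent, and any tree decomposition puts a clique entirely inside one bag — forcing width ≥ 4. The upper and lower bounds meet at 4, so that is the treewidth.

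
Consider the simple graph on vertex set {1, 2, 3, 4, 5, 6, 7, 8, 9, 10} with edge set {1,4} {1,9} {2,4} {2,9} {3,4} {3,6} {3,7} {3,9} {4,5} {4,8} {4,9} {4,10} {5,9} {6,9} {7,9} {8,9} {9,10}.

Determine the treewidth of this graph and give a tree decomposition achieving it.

Each bag holds 3 vertices, so the decomposition has width 2, which upper-bounds the treewidth. Conversely, {1, 4, 9} is a clique of size 3, and the vertices of any clique must share a bag in every tree decomposition; so some bag has ≥ 3 vertices and tw(G) ≥ 2. The upper and lower bounds meet at 2, so that is the treewidth.

Treewidth 2.
One optimal decomposition is:
Bags: B1 = {3, 4, 9}  B2 = {3, 7, 9}  B3 = {1, 4, 9}  B4 = {2, 4, 9}  B5 = {3, 6, 9}  B6 = {4, 5, 9}  B7 = {4, 9, 10}  B8 = {4, 8, 9}
Tree: B1–B2, B1–B3, B3–B4, B2–B5, B4–B6, B3–B7, B3–B8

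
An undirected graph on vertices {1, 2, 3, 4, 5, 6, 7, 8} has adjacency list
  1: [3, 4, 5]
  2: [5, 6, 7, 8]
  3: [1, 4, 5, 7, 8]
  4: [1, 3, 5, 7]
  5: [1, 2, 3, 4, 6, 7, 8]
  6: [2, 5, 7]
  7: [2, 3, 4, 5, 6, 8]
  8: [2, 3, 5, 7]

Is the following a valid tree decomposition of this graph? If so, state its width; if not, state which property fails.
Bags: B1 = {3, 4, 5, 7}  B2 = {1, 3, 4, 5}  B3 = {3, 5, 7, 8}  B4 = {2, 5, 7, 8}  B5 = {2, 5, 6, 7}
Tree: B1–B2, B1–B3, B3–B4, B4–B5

Every vertex of G appears in some bag (union = {1, 2, 3, 4, 5, 6, 7, 8}); every edge is covered by a bag; and for each vertex v the set of bags containing v is connected in the bag tree. The decomposition is therefore valid. The largest bag has 4 vertices, so the width is 3.

Yes; width 3.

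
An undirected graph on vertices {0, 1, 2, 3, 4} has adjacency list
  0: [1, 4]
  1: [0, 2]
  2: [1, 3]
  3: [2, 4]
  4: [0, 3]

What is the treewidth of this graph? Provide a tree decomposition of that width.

Each bag holds 3 vertices, so the decomposition has width 2, which upper-bounds the treewidth. Since 2–3–4–0–1–2 is a cycle in G, G is not acyclic. Forests are exactly the graphs of treewidth ≤ 1, so tw(G) ≥ 2. Combining the bounds, tw(G) = 2.

Treewidth 2.
One such decomposition:
Bags: B1 = {2, 3, 4}  B2 = {0, 2, 4}  B3 = {0, 1, 2}
Tree: B1–B2, B2–B3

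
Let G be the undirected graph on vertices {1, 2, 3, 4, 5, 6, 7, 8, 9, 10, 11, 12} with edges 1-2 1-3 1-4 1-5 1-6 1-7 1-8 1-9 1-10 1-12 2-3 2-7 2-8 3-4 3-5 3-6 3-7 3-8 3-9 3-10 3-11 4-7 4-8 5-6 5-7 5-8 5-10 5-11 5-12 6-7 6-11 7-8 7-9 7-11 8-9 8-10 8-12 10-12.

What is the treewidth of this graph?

A width-4 tree decomposition is:
Bags: B1 = {1, 3, 5, 7, 8}  B2 = {1, 3, 5, 6, 7}  B3 = {1, 2, 3, 7, 8}  B4 = {3, 5, 6, 7, 11}  B5 = {1, 3, 7, 8, 9}  B6 = {1, 3, 5, 8, 10}  B7 = {1, 5, 8, 10, 12}  B8 = {1, 3, 4, 7, 8}
Tree: B1–B2, B1–B3, B2–B4, B3–B5, B1–B6, B6–B7, B5–B8
Each bag holds 5 vertices, so the decomposition has width 4, which upper-bounds the treewidth. On the other hand G contains the 5-clique {1, 3, 5, 8, 10}. A clique must lie in a single bag of any decomposition, so no decomposition can have width below 4. The upper and lower bounds meet at 4, so that is the treewidth.

4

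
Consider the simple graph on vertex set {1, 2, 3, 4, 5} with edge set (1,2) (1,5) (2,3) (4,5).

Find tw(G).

1

A width-1 tree decomposition is:
Bags: B1 = {1, 5}  B2 = {1, 2}  B3 = {2, 3}  B4 = {4, 5}
Tree: B1–B2, B2–B3, B1–B4
Each bag holds 2 vertices, so the decomposition has width 1, which upper-bounds the treewidth. Since G has at least one edge (e.g. 5–1), it is not an edgeless graph, so tw(G) ≥ 1. Hence tw(G) = 1 exactly.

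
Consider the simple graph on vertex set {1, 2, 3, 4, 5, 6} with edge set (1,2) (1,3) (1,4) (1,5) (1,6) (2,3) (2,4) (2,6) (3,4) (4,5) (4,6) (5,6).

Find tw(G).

A width-3 tree decomposition is:
Bags: B1 = {1, 4, 5, 6}  B2 = {1, 2, 4, 6}  B3 = {1, 2, 3, 4}
Tree: B1–B2, B2–B3
Each bag holds 4 vertices, so the decomposition has width 3, which upper-bounds the treewidth. For the lower bound, the 4 vertices {1, 2, 3, 4} are pairwise adjacent, and any tree decomposition puts a clique entirely inside one bag — forcing width ≥ 3. Therefore the treewidth is 3.

3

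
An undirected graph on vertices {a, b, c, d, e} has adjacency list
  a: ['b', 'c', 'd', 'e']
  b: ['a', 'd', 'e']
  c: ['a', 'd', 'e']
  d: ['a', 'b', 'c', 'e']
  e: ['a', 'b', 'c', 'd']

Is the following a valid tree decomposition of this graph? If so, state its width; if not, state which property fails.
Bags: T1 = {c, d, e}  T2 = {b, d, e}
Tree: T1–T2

A tree decomposition must satisfy three properties: every vertex lies in some bag; for every edge, both endpoints lie together in some bag; and for every vertex, the bags containing it form a connected subtree. Here vertex a appears in no bag, so the decomposition is invalid.

No — vertex a appears in no bag.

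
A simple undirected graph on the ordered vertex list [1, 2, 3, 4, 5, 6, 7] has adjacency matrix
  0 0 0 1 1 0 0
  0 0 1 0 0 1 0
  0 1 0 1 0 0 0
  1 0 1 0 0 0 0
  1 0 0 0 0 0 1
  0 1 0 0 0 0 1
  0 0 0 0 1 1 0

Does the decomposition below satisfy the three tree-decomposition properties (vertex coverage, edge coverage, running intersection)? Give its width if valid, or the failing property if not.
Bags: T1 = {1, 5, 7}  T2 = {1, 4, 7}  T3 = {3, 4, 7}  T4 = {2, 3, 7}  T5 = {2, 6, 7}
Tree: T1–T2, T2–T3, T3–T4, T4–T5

Yes; width 2.

Every vertex of G appears in some bag (union = {1, 2, 3, 4, 5, 6, 7}); every edge is covered by a bag; and for each vertex v the set of bags containing v is connected in the bag tree. The decomposition is therefore valid. The largest bag has 3 vertices, so the width is 2.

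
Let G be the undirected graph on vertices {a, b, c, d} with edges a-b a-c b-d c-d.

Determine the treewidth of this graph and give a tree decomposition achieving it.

Treewidth 2.
One optimal decomposition is:
Bags: B1 = {b, c, d}  B2 = {a, b, c}
Tree: B1–B2

Each bag holds 3 vertices, so the decomposition has width 2, which upper-bounds the treewidth. For the lower bound, G contains the cycle b–d–c–a–b, so G is not a forest; only forests have treewidth ≤ 1, hence tw(G) ≥ 2. Therefore the treewidth is 2.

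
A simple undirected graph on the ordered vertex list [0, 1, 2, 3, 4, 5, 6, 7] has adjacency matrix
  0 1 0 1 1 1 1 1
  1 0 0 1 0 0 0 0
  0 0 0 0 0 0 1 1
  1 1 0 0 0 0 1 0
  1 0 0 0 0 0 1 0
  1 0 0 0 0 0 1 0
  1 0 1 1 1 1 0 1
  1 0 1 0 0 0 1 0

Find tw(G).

2

A width-2 tree decomposition is:
Bags: B1 = {0, 5, 6}  B2 = {0, 4, 6}  B3 = {0, 6, 7}  B4 = {0, 3, 6}  B5 = {0, 1, 3}  B6 = {2, 6, 7}
Tree: B1–B2, B1–B3, B3–B4, B4–B5, B3–B6
Every bag has size at most 3, so the width is 3 − 1 = 2 and tw(G) ≤ 2. Conversely, {0, 1, 3} is a clique of size 3, and the vertices of any clique must share a bag in every tree decomposition; so some bag has ≥ 3 vertices and tw(G) ≥ 2. Hence tw(G) = 2 exactly.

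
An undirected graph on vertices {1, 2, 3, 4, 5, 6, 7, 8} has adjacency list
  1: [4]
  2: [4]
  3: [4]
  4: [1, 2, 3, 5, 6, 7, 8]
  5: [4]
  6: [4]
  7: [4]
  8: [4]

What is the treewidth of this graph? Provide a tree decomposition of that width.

Treewidth 1.
One such decomposition:
Bags: B1 = {2, 4}  B2 = {4, 8}  B3 = {3, 4}  B4 = {4, 6}  B5 = {1, 4}  B6 = {4, 7}  B7 = {4, 5}
Tree: B1–B2, B2–B3, B3–B4, B3–B5, B4–B6, B4–B7

Each bag holds 2 vertices, so the decomposition has width 1, which upper-bounds the treewidth. G has an edge, so its treewidth is at least 1. Hence tw(G) = 1 exactly.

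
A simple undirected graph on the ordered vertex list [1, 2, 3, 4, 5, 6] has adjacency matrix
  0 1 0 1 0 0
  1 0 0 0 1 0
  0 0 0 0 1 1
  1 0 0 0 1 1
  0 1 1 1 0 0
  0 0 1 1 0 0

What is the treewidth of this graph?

2

A width-2 tree decomposition is:
Bags: B1 = {1, 2, 5}  B2 = {1, 4, 5}  B3 = {3, 4, 5}  B4 = {3, 4, 6}
Tree: B1–B2, B2–B3, B3–B4
Every bag has size at most 3, so the width is 3 − 1 = 2 and tw(G) ≤ 2. For the lower bound, G contains the cycle 2–1–4–5–2, so G is not a forest; only forests have treewidth ≤ 1, hence tw(G) ≥ 2. Combining the bounds, tw(G) = 2.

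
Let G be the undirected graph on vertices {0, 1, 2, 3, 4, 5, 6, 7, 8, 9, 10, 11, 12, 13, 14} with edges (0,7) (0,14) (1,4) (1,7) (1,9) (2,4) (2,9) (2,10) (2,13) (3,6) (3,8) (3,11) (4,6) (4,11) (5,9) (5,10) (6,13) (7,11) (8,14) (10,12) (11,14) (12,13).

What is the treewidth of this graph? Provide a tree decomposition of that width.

Treewidth 3.
One such decomposition:
Bags: B1 = {5, 10, 12, 13}  B2 = {2, 5, 10, 13}  B3 = {2, 5, 9, 13}  B4 = {2, 6, 9, 13}  B5 = {2, 4, 6, 9}  B6 = {1, 4, 6, 9}  B7 = {1, 3, 4, 6}  B8 = {1, 3, 4, 11}  B9 = {1, 3, 7, 11}  B10 = {3, 7, 8, 11}  B11 = {7, 8, 11, 14}  B12 = {0, 7, 8, 14}
Tree: B1–B2, B2–B3, B3–B4, B4–B5, B5–B6, B6–B7, B7–B8, B8–B9, B9–B10, B10–B11, B11–B12

Each bag holds 4 vertices, so the decomposition has width 3, which upper-bounds the treewidth. For the lower bound: the 4 vertex sets {5,10,12}, {13}, {2}, {1,4,6,9} are disjoint, each induces a connected subgraph, and every pair is joined by at least one edge of G. Contracting each set to a single vertex therefore yields K_{4} as a minor, and since treewidth is minor-monotone, tw(G) ≥ tw(K_{4}) = 3. Hence tw(G) = 3 exactly.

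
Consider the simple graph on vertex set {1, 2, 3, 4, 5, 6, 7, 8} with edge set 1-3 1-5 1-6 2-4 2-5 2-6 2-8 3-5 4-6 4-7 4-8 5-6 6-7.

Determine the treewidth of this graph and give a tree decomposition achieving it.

Treewidth 2.
One optimal decomposition is:
Bags: B1 = {2, 4, 6}  B2 = {4, 6, 7}  B3 = {2, 5, 6}  B4 = {1, 5, 6}  B5 = {2, 4, 8}  B6 = {1, 3, 5}
Tree: B1–B2, B1–B3, B3–B4, B1–B5, B4–B6

Every bag has size at most 3, so the width is 3 − 1 = 2 and tw(G) ≤ 2. Conversely, {2, 4, 8} is a clique of size 3, and the vertices of any clique must share a bag in every tree decomposition; so some bag has ≥ 3 vertices and tw(G) ≥ 2. Combining the bounds, tw(G) = 2.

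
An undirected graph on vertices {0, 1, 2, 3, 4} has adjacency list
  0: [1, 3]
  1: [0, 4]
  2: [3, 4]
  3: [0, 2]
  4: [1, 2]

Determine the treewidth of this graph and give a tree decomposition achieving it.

Treewidth 2.
Bags: B1 = {1, 2, 4}  B2 = {0, 1, 2}  B3 = {0, 2, 3}
Tree: B1–B2, B2–B3

Every bag has size at most 3, so the width is 3 − 1 = 2 and tw(G) ≤ 2. For the lower bound, G contains the cycle 2–4–1–0–3–2, so G is not a forest; only forests have treewidth ≤ 1, hence tw(G) ≥ 2. The upper and lower bounds meet at 2, so that is the treewidth.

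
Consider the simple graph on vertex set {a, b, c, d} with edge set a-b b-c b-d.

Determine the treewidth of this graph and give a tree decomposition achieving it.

Treewidth 1.
One optimal decomposition is:
Bags: B1 = {b, c}  B2 = {b, d}  B3 = {a, b}
Tree: B1–B2, B2–B3

Each bag holds 2 vertices, so the decomposition has width 1, which upper-bounds the treewidth. G has an edge, so its treewidth is at least 1. Combining the bounds, tw(G) = 1.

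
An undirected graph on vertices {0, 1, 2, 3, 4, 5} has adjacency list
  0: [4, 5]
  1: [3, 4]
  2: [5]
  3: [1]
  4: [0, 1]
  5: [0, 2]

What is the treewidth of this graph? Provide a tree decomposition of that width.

The largest bag has 2 vertices, giving width 1; this decomposition certifies tw(G) ≤ 1. Any graph with an edge has treewidth ≥ 1, and G has the edge 3–1. Therefore the treewidth is 1.

Treewidth 1.
One such decomposition:
Bags: B1 = {1, 3}  B2 = {1, 4}  B3 = {0, 4}  B4 = {0, 5}  B5 = {2, 5}
Tree: B1–B2, B2–B3, B3–B4, B4–B5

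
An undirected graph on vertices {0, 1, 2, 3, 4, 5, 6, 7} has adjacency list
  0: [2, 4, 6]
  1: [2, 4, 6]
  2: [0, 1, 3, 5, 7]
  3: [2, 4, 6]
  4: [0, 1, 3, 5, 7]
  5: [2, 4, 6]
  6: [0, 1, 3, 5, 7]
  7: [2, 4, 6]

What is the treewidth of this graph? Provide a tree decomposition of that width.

Treewidth 3.
One optimal decomposition is:
Bags: B1 = {2, 3, 4, 6}  B2 = {2, 4, 6, 7}  B3 = {0, 2, 4, 6}  B4 = {1, 2, 4, 6}  B5 = {2, 4, 5, 6}
Tree: B1–B2, B2–B3, B3–B4, B4–B5

Every bag has size at most 4, so the width is 4 − 1 = 3 and tw(G) ≤ 3. For the lower bound: the 4 vertex sets {2,3}, {6,7}, {4}, {0} are disjoint, each induces a connected subgraph, and every pair is joined by at least one edge of G. Contracting each set to a single vertex therefore yields K_{4} as a minor, and since treewidth is minor-monotone, tw(G) ≥ tw(K_{4}) = 3. Hence tw(G) = 3 exactly.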